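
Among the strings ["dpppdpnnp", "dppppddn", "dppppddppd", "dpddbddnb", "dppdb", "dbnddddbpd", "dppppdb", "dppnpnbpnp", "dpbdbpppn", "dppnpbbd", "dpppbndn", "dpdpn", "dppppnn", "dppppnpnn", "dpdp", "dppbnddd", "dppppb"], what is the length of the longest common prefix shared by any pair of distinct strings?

7

The deepest shared node is where two words last agree before diverging.
e.g. "dppppddn" and "dppppddppd" share the prefix "dppppdd" of length 7; no pair shares a longer one.
Longest shared-prefix length: 7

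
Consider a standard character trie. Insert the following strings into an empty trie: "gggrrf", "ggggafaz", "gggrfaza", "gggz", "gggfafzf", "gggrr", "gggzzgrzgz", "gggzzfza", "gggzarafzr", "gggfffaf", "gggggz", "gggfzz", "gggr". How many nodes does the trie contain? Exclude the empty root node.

For each word, the new-node count is its length minus the longest prefix already in the trie:
  "gggrrf" → 6 new (g, g, g, r, r, f)
  "ggggafaz" → prefix "ggg" already present; 5 new (g, a, f, a, z)
  "gggrfaza" → prefix "gggr" already present; 4 new (f, a, z, a)
  "gggz" → prefix "ggg" already present; 1 new (z)
  "gggfafzf" → prefix "ggg" already present; 5 new (f, a, f, z, f)
  "gggrr" → prefix "gggrr" already present; 0 new (none)
  "gggzzgrzgz" → prefix "gggz" already present; 6 new (z, g, r, z, g, z)
  "gggzzfza" → prefix "gggzz" already present; 3 new (f, z, a)
  "gggzarafzr" → prefix "gggz" already present; 6 new (a, r, a, f, z, r)
  "gggfffaf" → prefix "gggf" already present; 4 new (f, f, a, f)
  "gggggz" → prefix "gggg" already present; 2 new (g, z)
  "gggfzz" → prefix "gggf" already present; 2 new (z, z)
  "gggr" → prefix "gggr" already present; 0 new (none)
Total nodes = 6 + 5 + 4 + 1 + 5 + 0 + 6 + 3 + 6 + 4 + 2 + 2 + 0 = 44

44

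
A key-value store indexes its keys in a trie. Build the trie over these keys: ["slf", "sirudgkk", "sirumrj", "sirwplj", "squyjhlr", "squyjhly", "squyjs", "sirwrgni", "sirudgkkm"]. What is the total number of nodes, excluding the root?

31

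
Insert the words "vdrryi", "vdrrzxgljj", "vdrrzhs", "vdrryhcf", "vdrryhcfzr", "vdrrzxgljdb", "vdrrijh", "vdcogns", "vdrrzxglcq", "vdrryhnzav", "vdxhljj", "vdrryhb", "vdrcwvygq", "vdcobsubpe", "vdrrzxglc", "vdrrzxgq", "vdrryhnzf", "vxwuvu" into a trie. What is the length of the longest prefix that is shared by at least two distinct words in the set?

9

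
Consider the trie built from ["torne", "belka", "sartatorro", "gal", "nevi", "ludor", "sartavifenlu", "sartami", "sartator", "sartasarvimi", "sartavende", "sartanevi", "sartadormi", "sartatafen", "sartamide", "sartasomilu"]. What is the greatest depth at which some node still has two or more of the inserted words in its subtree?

Equivalently: take the maximum, over all pairs, of their longest common prefix length.
e.g. "sartator" and "sartatorro" share the prefix "sartator" of length 8; no pair shares a longer one.
Longest shared-prefix length: 8

8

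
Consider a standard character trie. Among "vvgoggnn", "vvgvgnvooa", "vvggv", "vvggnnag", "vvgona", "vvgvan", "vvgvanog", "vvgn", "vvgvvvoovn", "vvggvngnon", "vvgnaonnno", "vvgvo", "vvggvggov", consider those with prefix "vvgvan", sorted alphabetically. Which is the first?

Words with prefix "vvgvan", in lexicographic order: "vvgvan", "vvgvanog"
The 1st is vvgvan.

vvgvan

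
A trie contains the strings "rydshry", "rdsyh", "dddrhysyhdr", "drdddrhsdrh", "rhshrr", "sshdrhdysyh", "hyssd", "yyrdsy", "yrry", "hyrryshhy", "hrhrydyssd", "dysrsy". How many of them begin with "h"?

3

Walk to "h"; the words in its subtree are exactly those with that prefix.
Words under "h": hrhrydyssd, hyrryshhy, hyssd
Count: 3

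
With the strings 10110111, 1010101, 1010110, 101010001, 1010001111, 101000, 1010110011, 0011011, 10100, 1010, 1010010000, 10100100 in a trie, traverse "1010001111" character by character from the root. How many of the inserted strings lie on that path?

4

Traverse "1010001111" character by character; count nodes along the way that are marked as word ends.
Prefixes of the query that are stored words: "1010", "10100", "101000", "1010001111"
Count: 4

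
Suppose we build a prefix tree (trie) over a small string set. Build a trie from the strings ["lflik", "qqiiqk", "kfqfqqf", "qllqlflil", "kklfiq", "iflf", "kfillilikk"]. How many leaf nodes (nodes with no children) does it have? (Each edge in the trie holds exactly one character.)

7

A leaf is a node with no children — equivalently, the end of a word that is not a proper prefix of any other stored word.
Those words: "iflf", "kfillilikk", "kfqfqqf", "kklfiq", "lflik", "qllqlflil", "qqiiqk"
Leaf count: 7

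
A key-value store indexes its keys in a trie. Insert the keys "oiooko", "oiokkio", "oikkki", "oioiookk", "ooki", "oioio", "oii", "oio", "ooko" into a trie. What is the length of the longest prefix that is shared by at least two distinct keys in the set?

Equivalently: take the maximum, over all pairs, of their longest common prefix length.
e.g. "oioio" and "oioiookk" share the prefix "oioio" of length 5; no pair shares a longer one.
Longest shared-prefix length: 5

5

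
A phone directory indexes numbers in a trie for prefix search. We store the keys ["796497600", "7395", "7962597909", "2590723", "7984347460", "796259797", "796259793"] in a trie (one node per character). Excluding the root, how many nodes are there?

Trie structure (* marks end of a word):
(root)
├─ 2
│  └─ 5
│     └─ 9
│        └─ 0
│           └─ 7
│              └─ 2
│                 └─ 3 *
└─ 7
   ├─ 3
   │  └─ 9
   │     └─ 5 *
   └─ 9
      ├─ 6
      │  ├─ 2
      │  │  └─ 5
      │  │     └─ 9
      │  │        └─ 7
      │  │           └─ 9
      │  │              ├─ 0
      │  │              │  └─ 9 *
      │  │              ├─ 3 *
      │  │              └─ 7 *
      │  └─ 4
      │     └─ 9
      │        └─ 7
      │           └─ 6
      │              └─ 0
      │                 └─ 0 *
      └─ 8
         └─ 4
            └─ 3
               └─ 4
                  └─ 7
                     └─ 4
                        └─ 6
                           └─ 0 *
Counting every labelled node above: 36.

36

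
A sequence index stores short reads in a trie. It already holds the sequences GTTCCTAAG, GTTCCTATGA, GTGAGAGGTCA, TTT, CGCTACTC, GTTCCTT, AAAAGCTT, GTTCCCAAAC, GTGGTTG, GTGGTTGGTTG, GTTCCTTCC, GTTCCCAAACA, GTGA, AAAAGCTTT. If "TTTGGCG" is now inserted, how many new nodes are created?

4

The longest prefix of "TTTGGCG" already in the trie is "TTT" (length 3).
New nodes needed: |"TTTGGCG"| − 3 = 7 − 3 = 4.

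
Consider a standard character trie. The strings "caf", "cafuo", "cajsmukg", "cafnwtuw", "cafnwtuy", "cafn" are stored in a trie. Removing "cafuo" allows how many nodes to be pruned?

A node on "cafuo"'s path can go only if nothing else ends at it or branches off below it.
The suffix "uo" (2 nodes) is used only by "cafuo"; the node for "caf" still has the child "n", so pruning stops there.
Nodes removed: 2

2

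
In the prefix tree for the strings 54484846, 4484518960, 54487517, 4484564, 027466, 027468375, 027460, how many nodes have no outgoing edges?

7

Leaves are exactly the stored words that no other stored word extends.
Those words: "027460", "027466", "027468375", "4484518960", "4484564", "54484846", "54487517"
Leaf count: 7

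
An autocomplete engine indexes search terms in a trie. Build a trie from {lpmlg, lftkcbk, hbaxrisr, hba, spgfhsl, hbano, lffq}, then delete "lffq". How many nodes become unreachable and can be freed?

2

A node on "lffq"'s path can go only if nothing else ends at it or branches off below it.
The suffix "fq" (2 nodes) is used only by "lffq"; the node for "lf" still has the child "t", so pruning stops there.
Nodes removed: 2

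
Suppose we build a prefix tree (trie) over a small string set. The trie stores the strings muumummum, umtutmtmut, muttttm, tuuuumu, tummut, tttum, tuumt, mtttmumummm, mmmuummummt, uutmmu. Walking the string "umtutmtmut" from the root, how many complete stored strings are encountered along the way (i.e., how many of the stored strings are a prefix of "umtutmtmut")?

Traverse "umtutmtmut" character by character; count nodes along the way that are marked as word ends.
Prefixes of the query that are stored words: "umtutmtmut"
Count: 1

1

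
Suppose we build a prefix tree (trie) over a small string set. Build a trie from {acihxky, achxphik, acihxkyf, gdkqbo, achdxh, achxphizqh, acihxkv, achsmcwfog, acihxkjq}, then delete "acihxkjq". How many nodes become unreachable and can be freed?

2

A node on "acihxkjq"'s path can go only if nothing else ends at it or branches off below it.
The suffix "jq" (2 nodes) is used only by "acihxkjq"; the node for "acihxk" still has the child "y", so pruning stops there.
Nodes removed: 2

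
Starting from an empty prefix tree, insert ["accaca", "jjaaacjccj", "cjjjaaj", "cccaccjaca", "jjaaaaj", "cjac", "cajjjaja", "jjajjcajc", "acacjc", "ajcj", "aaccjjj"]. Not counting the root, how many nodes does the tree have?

62

Trace insertions, counting only characters that open a new branch:
  "accaca" → 6 new (a, c, c, a, c, a)
  "jjaaacjccj" → 10 new (j, j, a, a, a, c, j, c, c, j)
  "cjjjaaj" → 7 new (c, j, j, j, a, a, j)
  "cccaccjaca" → prefix "c" already present; 9 new (c, c, a, c, c, j, a, c, a)
  "jjaaaaj" → prefix "jjaaa" already present; 2 new (a, j)
  "cjac" → prefix "cj" already present; 2 new (a, c)
  "cajjjaja" → prefix "c" already present; 7 new (a, j, j, j, a, j, a)
  "jjajjcajc" → prefix "jja" already present; 6 new (j, j, c, a, j, c)
  "acacjc" → prefix "ac" already present; 4 new (a, c, j, c)
  "ajcj" → prefix "a" already present; 3 new (j, c, j)
  "aaccjjj" → prefix "a" already present; 6 new (a, c, c, j, j, j)
Total nodes = 6 + 10 + 7 + 9 + 2 + 2 + 7 + 6 + 4 + 3 + 6 = 62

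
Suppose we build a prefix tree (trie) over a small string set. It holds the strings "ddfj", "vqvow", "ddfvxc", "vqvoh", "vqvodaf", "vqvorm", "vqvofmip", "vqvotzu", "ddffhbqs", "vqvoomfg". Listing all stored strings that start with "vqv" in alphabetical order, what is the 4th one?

vqvoomfg

DFS of the "vqv" subtree visits, in order: "vqvodaf", "vqvofmip", "vqvoh", "vqvoomfg", "vqvorm", "vqvotzu", "vqvow"
The 4th is vqvoomfg.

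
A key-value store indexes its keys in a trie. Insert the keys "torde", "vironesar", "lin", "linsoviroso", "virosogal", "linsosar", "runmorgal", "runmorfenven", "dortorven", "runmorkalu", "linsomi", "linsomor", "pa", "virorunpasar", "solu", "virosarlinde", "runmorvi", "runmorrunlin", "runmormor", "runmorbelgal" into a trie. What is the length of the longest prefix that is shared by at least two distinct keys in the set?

6

The deepest shared node is where two words last agree before diverging.
e.g. "linsomi" and "linsomor" share the prefix "linsom" of length 6; no pair shares a longer one.
Longest shared-prefix length: 6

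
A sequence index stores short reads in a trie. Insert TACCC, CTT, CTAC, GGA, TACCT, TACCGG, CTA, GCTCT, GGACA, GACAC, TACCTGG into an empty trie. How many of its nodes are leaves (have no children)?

A leaf is a node with no children — equivalently, the end of a word that is not a proper prefix of any other stored word.
Those words: "CTAC", "CTT", "GACAC", "GCTCT", "GGACA", "TACCC", "TACCGG", "TACCTGG"
Leaf count: 8

8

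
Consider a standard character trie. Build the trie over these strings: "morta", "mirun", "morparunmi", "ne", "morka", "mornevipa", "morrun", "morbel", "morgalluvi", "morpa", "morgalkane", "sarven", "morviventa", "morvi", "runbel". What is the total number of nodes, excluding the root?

Trace insertions, counting only characters that open a new branch:
  "morta" → 5 new (m, o, r, t, a)
  "mirun" → prefix "m" already present; 4 new (i, r, u, n)
  "morparunmi" → prefix "mor" already present; 7 new (p, a, r, u, n, m, i)
  "ne" → 2 new (n, e)
  "morka" → prefix "mor" already present; 2 new (k, a)
  "mornevipa" → prefix "mor" already present; 6 new (n, e, v, i, p, a)
  "morrun" → prefix "mor" already present; 3 new (r, u, n)
  "morbel" → prefix "mor" already present; 3 new (b, e, l)
  "morgalluvi" → prefix "mor" already present; 7 new (g, a, l, l, u, v, i)
  "morpa" → prefix "morpa" already present; 0 new (none)
  "morgalkane" → prefix "morgal" already present; 4 new (k, a, n, e)
  "sarven" → 6 new (s, a, r, v, e, n)
  "morviventa" → prefix "mor" already present; 7 new (v, i, v, e, n, t, a)
  "morvi" → prefix "morvi" already present; 0 new (none)
  "runbel" → 6 new (r, u, n, b, e, l)
Total nodes = 5 + 4 + 7 + 2 + 2 + 6 + 3 + 3 + 7 + 0 + 4 + 6 + 7 + 0 + 6 = 62

62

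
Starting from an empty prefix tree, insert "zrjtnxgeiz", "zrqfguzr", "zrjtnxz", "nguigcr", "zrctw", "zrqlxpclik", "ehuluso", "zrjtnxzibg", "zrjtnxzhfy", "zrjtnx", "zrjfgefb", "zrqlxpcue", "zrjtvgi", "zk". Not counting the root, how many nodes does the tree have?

58

For each word, the new-node count is its length minus the longest prefix already in the trie:
  "zrjtnxgeiz" → 10 new (z, r, j, t, n, x, g, e, i, z)
  "zrqfguzr" → prefix "zr" already present; 6 new (q, f, g, u, z, r)
  "zrjtnxz" → prefix "zrjtnx" already present; 1 new (z)
  "nguigcr" → 7 new (n, g, u, i, g, c, r)
  "zrctw" → prefix "zr" already present; 3 new (c, t, w)
  "zrqlxpclik" → prefix "zrq" already present; 7 new (l, x, p, c, l, i, k)
  "ehuluso" → 7 new (e, h, u, l, u, s, o)
  "zrjtnxzibg" → prefix "zrjtnxz" already present; 3 new (i, b, g)
  "zrjtnxzhfy" → prefix "zrjtnxz" already present; 3 new (h, f, y)
  "zrjtnx" → prefix "zrjtnx" already present; 0 new (none)
  "zrjfgefb" → prefix "zrj" already present; 5 new (f, g, e, f, b)
  "zrqlxpcue" → prefix "zrqlxpc" already present; 2 new (u, e)
  "zrjtvgi" → prefix "zrjt" already present; 3 new (v, g, i)
  "zk" → prefix "z" already present; 1 new (k)
Total nodes = 10 + 6 + 1 + 7 + 3 + 7 + 7 + 3 + 3 + 0 + 5 + 2 + 3 + 1 = 58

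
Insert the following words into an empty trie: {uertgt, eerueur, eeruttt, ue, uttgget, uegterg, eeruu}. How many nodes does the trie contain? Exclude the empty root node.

28

Trie structure (* marks end of a word):
(root)
├─ e
│  └─ e
│     └─ r
│        └─ u
│           ├─ e
│           │  └─ u
│           │     └─ r *
│           ├─ t
│           │  └─ t
│           │     └─ t *
│           └─ u *
└─ u
   ├─ e *
   │  ├─ g
   │  │  └─ t
   │  │     └─ e
   │  │        └─ r
   │  │           └─ g *
   │  └─ r
   │     └─ t
   │        └─ g
   │           └─ t *
   └─ t
      └─ t
         └─ g
            └─ g
               └─ e
                  └─ t *
Counting every labelled node above: 28.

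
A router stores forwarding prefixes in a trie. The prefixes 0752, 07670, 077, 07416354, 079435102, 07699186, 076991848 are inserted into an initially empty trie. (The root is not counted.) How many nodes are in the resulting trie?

Count nodes per top-level branch (shared prefixes stored once):
  '0'-branch (07416354, 0752, 07670, 076991848, 07699186, 077, 079435102): 28 nodes
Sum: 28

28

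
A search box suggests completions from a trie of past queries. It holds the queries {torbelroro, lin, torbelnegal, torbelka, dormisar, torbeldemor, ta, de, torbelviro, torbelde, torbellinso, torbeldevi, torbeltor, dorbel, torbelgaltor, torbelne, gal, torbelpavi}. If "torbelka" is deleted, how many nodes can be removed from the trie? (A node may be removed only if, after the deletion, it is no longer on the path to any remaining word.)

Walk "torbelka" from the leaf back toward the root, removing each node that no remaining word uses.
The suffix "ka" (2 nodes) is used only by "torbelka"; the node for "torbel" still has the child "r", so pruning stops there.
Nodes removed: 2

2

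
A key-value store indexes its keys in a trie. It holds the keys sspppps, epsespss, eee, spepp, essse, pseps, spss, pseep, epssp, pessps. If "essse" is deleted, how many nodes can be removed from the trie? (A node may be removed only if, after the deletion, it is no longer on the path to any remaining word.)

A node on "essse"'s path can go only if nothing else ends at it or branches off below it.
The suffix "ssse" (4 nodes) is used only by "essse"; the node for "e" still has the child "p", so pruning stops there.
Nodes removed: 4

4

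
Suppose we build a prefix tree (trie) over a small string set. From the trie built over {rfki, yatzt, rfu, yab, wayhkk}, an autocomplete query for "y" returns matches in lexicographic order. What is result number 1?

DFS of the "y" subtree visits, in order: "yab", "yatzt"
The 1st is yab.

yab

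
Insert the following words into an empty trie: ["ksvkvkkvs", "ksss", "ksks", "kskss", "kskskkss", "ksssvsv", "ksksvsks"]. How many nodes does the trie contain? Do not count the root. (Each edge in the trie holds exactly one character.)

25

Trace insertions, counting only characters that open a new branch:
  "ksvkvkkvs" → 9 new (k, s, v, k, v, k, k, v, s)
  "ksss" → prefix "ks" already present; 2 new (s, s)
  "ksks" → prefix "ks" already present; 2 new (k, s)
  "kskss" → prefix "ksks" already present; 1 new (s)
  "kskskkss" → prefix "ksks" already present; 4 new (k, k, s, s)
  "ksssvsv" → prefix "ksss" already present; 3 new (v, s, v)
  "ksksvsks" → prefix "ksks" already present; 4 new (v, s, k, s)
Total nodes = 9 + 2 + 2 + 1 + 4 + 3 + 4 = 25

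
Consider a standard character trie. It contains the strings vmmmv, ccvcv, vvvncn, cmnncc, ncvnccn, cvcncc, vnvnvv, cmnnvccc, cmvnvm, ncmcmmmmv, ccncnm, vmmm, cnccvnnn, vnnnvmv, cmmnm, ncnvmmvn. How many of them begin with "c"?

Filter for entries beginning with "c":
Words under "c": ccncnm, ccvcv, cmmnm, cmnncc, cmnnvccc, cmvnvm, cnccvnnn, cvcncc
Count: 8

8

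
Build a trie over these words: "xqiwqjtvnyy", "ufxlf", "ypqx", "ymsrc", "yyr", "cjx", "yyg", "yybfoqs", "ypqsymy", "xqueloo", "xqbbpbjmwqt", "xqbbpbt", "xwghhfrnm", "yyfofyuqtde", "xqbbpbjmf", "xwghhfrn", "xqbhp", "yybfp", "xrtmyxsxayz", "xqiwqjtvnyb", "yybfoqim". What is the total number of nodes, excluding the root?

88

For each word, the new-node count is its length minus the longest prefix already in the trie:
  "xqiwqjtvnyy" → 11 new (x, q, i, w, q, j, t, v, n, y, y)
  "ufxlf" → 5 new (u, f, x, l, f)
  "ypqx" → 4 new (y, p, q, x)
  "ymsrc" → prefix "y" already present; 4 new (m, s, r, c)
  "yyr" → prefix "y" already present; 2 new (y, r)
  "cjx" → 3 new (c, j, x)
  "yyg" → prefix "yy" already present; 1 new (g)
  "yybfoqs" → prefix "yy" already present; 5 new (b, f, o, q, s)
  "ypqsymy" → prefix "ypq" already present; 4 new (s, y, m, y)
  "xqueloo" → prefix "xq" already present; 5 new (u, e, l, o, o)
  "xqbbpbjmwqt" → prefix "xq" already present; 9 new (b, b, p, b, j, m, w, q, t)
  "xqbbpbt" → prefix "xqbbpb" already present; 1 new (t)
  "xwghhfrnm" → prefix "x" already present; 8 new (w, g, h, h, f, r, n, m)
  "yyfofyuqtde" → prefix "yy" already present; 9 new (f, o, f, y, u, q, t, d, e)
  "xqbbpbjmf" → prefix "xqbbpbjm" already present; 1 new (f)
  "xwghhfrn" → prefix "xwghhfrn" already present; 0 new (none)
  "xqbhp" → prefix "xqb" already present; 2 new (h, p)
  "yybfp" → prefix "yybf" already present; 1 new (p)
  "xrtmyxsxayz" → prefix "x" already present; 10 new (r, t, m, y, x, s, x, a, y, z)
  "xqiwqjtvnyb" → prefix "xqiwqjtvny" already present; 1 new (b)
  "yybfoqim" → prefix "yybfoq" already present; 2 new (i, m)
Total nodes = 11 + 5 + 4 + 4 + 2 + 3 + 1 + 5 + 4 + 5 + 9 + 1 + 8 + 9 + 1 + 0 + 2 + 1 + 10 + 1 + 2 = 88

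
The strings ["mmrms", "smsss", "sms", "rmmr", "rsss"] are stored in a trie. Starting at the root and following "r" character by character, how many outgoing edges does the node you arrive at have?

Walk "r" from the root, arriving at one node.
Characters that immediately follow "r" among the stored strings: {m, s}.
That node has 2 child edges.

2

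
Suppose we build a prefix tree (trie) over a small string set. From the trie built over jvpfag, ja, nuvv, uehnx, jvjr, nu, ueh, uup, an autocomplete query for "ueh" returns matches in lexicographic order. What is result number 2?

Words with prefix "ueh", in lexicographic order: "ueh", "uehnx"
The 2nd is uehnx.

uehnx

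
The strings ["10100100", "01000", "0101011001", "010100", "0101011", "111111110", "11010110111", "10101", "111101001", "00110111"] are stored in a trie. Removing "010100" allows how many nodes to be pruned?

1

A node on "010100"'s path can go only if nothing else ends at it or branches off below it.
The suffix "0" (1 node) is used only by "010100"; the node for "01010" still has the child "1", so pruning stops there.
Nodes removed: 1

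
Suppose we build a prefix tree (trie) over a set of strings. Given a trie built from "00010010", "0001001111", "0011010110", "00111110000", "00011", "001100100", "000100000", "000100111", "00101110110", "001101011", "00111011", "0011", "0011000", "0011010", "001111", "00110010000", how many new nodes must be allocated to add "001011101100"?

1

Walking "001011101100" from the root, the first 11 characters ("00101110110") follow existing edges; "0" is the first miss.
New nodes needed: |"001011101100"| − 11 = 12 − 11 = 1.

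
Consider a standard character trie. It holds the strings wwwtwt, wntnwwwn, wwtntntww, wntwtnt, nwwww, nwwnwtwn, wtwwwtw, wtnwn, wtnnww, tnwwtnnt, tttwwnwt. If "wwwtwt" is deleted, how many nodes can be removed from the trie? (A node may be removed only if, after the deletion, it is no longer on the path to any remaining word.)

After clearing the end-marker at "wwwtwt", prune upward until reaching a node still needed by another word.
The suffix "wtwt" (4 nodes) is used only by "wwwtwt"; the node for "ww" still has the child "t", so pruning stops there.
Nodes removed: 4

4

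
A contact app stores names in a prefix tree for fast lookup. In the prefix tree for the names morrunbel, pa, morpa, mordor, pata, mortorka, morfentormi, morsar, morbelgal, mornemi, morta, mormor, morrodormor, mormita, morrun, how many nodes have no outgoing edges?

13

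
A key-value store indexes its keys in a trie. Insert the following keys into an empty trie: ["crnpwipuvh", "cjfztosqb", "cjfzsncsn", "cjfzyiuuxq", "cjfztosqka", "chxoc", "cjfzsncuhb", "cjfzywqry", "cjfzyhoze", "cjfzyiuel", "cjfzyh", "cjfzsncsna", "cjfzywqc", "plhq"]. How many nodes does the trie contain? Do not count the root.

Count nodes per top-level branch (shared prefixes stored once):
  'c'-branch (chxoc, cjfzsncsn, cjfzsncsna, cjfzsncuhb, cjfztosqb, cjfztosqka, cjfzyh, cjfzyhoze, cjfzyiuel, cjfzyiuuxq, cjfzywqc, cjfzywqry, crnpwipuvh): 50 nodes
  'p'-branch (plhq): 4 nodes
Sum: 54

54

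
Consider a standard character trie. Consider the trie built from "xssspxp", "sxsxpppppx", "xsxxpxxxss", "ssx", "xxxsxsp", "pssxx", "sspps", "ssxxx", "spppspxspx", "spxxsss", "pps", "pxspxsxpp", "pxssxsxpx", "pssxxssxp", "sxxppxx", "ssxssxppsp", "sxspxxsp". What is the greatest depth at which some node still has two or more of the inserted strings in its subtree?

5

Look for the deepest trie node that still has at least two words in its subtree.
e.g. "pssxx" and "pssxxssxp" share the prefix "pssxx" of length 5; no pair shares a longer one.
Longest shared-prefix length: 5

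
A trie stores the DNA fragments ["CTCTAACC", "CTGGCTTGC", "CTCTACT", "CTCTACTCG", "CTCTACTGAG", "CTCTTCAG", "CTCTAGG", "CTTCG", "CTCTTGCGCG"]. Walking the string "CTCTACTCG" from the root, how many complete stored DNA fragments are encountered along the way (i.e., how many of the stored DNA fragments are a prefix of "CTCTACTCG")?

2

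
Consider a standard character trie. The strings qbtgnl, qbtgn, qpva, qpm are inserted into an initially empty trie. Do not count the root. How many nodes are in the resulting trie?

Count nodes per top-level branch (shared prefixes stored once):
  'q'-branch (qbtgn, qbtgnl, qpm, qpva): 10 nodes
Sum: 10

10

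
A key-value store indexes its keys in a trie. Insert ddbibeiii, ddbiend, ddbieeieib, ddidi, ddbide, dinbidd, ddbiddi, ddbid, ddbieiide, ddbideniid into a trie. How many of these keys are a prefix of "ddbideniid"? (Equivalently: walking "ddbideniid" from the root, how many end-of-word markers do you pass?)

3

Check each prefix of "ddbideniid" against the stored set — each match is an end-marker on the path.
Prefixes of the query that are stored words: "ddbid", "ddbide", "ddbideniid"
Count: 3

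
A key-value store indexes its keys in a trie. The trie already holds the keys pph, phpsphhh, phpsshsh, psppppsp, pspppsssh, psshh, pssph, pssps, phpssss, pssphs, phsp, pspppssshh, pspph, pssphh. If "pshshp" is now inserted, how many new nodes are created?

"ps" is already a path in the trie; the remaining "hshp" must be added.
Each of the 4 remaining characters creates one node.

4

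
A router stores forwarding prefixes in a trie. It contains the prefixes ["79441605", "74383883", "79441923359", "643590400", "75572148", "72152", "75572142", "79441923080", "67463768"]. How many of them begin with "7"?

Walk to "7"; the words in its subtree are exactly those with that prefix.
Words under "7": 72152, 74383883, 75572142, 75572148, 79441605, 79441923080, 79441923359
Count: 7

7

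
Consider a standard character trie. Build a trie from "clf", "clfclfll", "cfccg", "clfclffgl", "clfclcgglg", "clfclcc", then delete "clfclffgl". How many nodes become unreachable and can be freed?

After clearing the end-marker at "clfclffgl", prune upward until reaching a node still needed by another word.
The suffix "fgl" (3 nodes) is used only by "clfclffgl"; the node for "clfclf" still has the child "l", so pruning stops there.
Nodes removed: 3

3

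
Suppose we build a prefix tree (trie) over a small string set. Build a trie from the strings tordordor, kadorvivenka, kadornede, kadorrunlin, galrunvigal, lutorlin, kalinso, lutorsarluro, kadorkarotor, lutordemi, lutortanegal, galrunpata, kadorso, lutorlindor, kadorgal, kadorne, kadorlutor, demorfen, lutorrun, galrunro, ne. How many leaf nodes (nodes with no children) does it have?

19

Leaves are exactly the stored words that no other stored word extends.
Those words: "demorfen", "galrunpata", "galrunro", "galrunvigal", "kadorgal", "kadorkarotor", "kadorlutor", "kadornede", "kadorrunlin", "kadorso", "kadorvivenka", "kalinso", "lutordemi", "lutorlindor", "lutorrun", "lutorsarluro", "lutortanegal", "ne", "tordordor"
Leaf count: 19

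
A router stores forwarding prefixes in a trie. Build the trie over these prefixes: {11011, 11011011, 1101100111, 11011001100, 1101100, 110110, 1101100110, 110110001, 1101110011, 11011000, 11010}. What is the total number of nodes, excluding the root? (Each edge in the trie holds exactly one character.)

22

Trie structure (* marks end of a word):
(root)
└─ 1
   └─ 1
      └─ 0
         └─ 1
            ├─ 0 *
            └─ 1 *
               ├─ 0 *
               │  ├─ 0 *
               │  │  ├─ 0 *
               │  │  │  └─ 1 *
               │  │  └─ 1
               │  │     └─ 1
               │  │        ├─ 0 *
               │  │        │  └─ 0 *
               │  │        └─ 1 *
               │  └─ 1
               │     └─ 1 *
               └─ 1
                  └─ 0
                     └─ 0
                        └─ 1
                           └─ 1 *
Counting every labelled node above: 22.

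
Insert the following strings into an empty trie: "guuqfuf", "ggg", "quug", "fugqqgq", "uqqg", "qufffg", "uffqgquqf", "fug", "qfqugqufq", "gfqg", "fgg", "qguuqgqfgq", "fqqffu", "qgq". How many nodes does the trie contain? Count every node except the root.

Count nodes per top-level branch (shared prefixes stored once):
  'f'-branch (fgg, fqqffu, fug, fugqqgq): 14 nodes
  'g'-branch (gfqg, ggg, guuqfuf): 12 nodes
  'q'-branch (qfqugqufq, qgq, qguuqgqfgq, qufffg, quug): 26 nodes
  'u'-branch (uffqgquqf, uqqg): 12 nodes
Sum: 64

64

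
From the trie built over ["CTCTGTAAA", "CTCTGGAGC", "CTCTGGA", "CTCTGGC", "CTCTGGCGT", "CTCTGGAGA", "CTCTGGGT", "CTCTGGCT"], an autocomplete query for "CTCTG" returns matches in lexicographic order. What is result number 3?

CTCTGGAGC

Words with prefix "CTCTG", in lexicographic order: "CTCTGGA", "CTCTGGAGA", "CTCTGGAGC", "CTCTGGC", "CTCTGGCGT", "CTCTGGCT", "CTCTGGGT", "CTCTGTAAA"
The 3rd is CTCTGGAGC.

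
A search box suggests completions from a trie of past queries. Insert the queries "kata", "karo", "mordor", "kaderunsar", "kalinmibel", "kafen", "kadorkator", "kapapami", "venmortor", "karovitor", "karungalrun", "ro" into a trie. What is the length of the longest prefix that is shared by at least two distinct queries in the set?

The deepest shared node is where two words last agree before diverging.
"karo" and "karovitor" agree on "karo" (4 characters) before diverging; nothing deeper is shared.
Longest shared-prefix length: 4

4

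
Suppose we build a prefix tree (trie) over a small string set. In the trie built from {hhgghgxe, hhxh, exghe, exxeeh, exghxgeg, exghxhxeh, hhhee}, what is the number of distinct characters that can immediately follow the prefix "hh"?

3

Walk "hh" from the root, arriving at one node.
Distinct next characters after "hh": g, h, x.
That node has 3 child edges.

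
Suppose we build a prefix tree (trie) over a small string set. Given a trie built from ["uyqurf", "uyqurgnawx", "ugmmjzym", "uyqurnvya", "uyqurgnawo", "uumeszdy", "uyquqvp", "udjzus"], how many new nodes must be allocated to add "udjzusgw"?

The longest prefix of "udjzusgw" already in the trie is "udjzus" (length 6).
Each of the 2 remaining characters creates one node.

2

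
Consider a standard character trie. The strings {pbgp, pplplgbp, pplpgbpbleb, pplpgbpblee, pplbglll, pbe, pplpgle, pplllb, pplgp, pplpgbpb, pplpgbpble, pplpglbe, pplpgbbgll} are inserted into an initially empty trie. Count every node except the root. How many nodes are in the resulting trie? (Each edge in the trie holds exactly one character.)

Count nodes per top-level branch (shared prefixes stored once):
  'p'-branch (pbe, pbgp, pplbglll, pplgp, pplllb, pplpgbbgll, pplpgbpb, pplpgbpble, pplpgbpbleb, pplpgbpblee, pplpglbe, pplpgle, pplplgbp): 38 nodes
Sum: 38

38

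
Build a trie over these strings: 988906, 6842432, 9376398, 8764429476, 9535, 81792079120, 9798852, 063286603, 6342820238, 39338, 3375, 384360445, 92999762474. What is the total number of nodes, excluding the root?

Count nodes per top-level branch (shared prefixes stored once):
  '0'-branch (063286603): 9 nodes
  '3'-branch (3375, 384360445, 39338): 16 nodes
  '6'-branch (6342820238, 6842432): 16 nodes
  '8'-branch (81792079120, 8764429476): 20 nodes
  '9'-branch (92999762474, 9376398, 9535, 9798852, 988906): 31 nodes
Sum: 92

92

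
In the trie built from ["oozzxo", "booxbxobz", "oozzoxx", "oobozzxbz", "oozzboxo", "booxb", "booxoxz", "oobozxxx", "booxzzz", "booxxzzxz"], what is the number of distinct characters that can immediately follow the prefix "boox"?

The children of the "boox" node are the distinct next characters among strings starting with "boox".
Characters that immediately follow "boox" among the stored strings: {b, o, x, z}.
That node has 4 child edges.

4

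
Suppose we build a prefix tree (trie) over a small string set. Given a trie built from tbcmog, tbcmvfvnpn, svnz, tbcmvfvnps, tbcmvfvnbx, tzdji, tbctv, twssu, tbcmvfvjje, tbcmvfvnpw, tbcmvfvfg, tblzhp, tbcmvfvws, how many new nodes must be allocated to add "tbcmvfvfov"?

2

Walking "tbcmvfvfov" from the root, the first 8 characters ("tbcmvfvf") follow existing edges; "o" is the first miss.
So 10 − 8 = 2 new nodes.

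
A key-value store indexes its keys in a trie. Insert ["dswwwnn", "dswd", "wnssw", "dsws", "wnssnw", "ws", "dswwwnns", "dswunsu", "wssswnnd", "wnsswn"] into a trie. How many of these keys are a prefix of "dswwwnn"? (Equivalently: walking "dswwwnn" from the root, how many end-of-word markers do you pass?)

1

Walk "dswwwnn" from the root; an end-of-word marker is hit whenever a stored word is a prefix of "dswwwnn".
Prefixes of the query that are stored words: "dswwwnn"
Count: 1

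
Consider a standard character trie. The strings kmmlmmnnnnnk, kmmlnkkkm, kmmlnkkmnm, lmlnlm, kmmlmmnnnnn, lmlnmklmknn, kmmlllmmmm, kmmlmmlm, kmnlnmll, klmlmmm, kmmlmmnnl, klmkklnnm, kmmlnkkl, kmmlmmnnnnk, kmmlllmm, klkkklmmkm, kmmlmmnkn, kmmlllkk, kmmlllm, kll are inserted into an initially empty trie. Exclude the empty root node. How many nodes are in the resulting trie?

75

Trace insertions, counting only characters that open a new branch:
  "kmmlmmnnnnnk" → 12 new (k, m, m, l, m, m, n, n, n, n, n, k)
  "kmmlnkkkm" → prefix "kmml" already present; 5 new (n, k, k, k, m)
  "kmmlnkkmnm" → prefix "kmmlnkk" already present; 3 new (m, n, m)
  "lmlnlm" → 6 new (l, m, l, n, l, m)
  "kmmlmmnnnnn" → prefix "kmmlmmnnnnn" already present; 0 new (none)
  "lmlnmklmknn" → prefix "lmln" already present; 7 new (m, k, l, m, k, n, n)
  "kmmlllmmmm" → prefix "kmml" already present; 6 new (l, l, m, m, m, m)
  "kmmlmmlm" → prefix "kmmlmm" already present; 2 new (l, m)
  "kmnlnmll" → prefix "km" already present; 6 new (n, l, n, m, l, l)
  "klmlmmm" → prefix "k" already present; 6 new (l, m, l, m, m, m)
  "kmmlmmnnl" → prefix "kmmlmmnn" already present; 1 new (l)
  "klmkklnnm" → prefix "klm" already present; 6 new (k, k, l, n, n, m)
  "kmmlnkkl" → prefix "kmmlnkk" already present; 1 new (l)
  "kmmlmmnnnnk" → prefix "kmmlmmnnnn" already present; 1 new (k)
  "kmmlllmm" → prefix "kmmlllmm" already present; 0 new (none)
  "klkkklmmkm" → prefix "kl" already present; 8 new (k, k, k, l, m, m, k, m)
  "kmmlmmnkn" → prefix "kmmlmmn" already present; 2 new (k, n)
  "kmmlllkk" → prefix "kmmlll" already present; 2 new (k, k)
  "kmmlllm" → prefix "kmmlllm" already present; 0 new (none)
  "kll" → prefix "kl" already present; 1 new (l)
Total nodes = 12 + 5 + 3 + 6 + 0 + 7 + 6 + 2 + 6 + 6 + 1 + 6 + 1 + 1 + 0 + 8 + 2 + 2 + 0 + 1 = 75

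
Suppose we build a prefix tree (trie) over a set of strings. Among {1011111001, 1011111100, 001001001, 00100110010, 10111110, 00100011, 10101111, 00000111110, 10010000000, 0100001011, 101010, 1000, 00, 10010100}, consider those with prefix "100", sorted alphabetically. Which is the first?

1000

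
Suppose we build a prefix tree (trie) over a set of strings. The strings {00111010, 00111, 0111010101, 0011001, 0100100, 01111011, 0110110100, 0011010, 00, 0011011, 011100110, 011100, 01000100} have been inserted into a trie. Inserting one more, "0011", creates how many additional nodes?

"0011" is already a full path in the trie; only an end-marker is added.
No new nodes are needed: 0.

0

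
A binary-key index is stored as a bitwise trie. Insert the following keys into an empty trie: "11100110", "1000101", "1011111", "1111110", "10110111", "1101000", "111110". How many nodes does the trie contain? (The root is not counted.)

For each word, the new-node count is its length minus the longest prefix already in the trie:
  "11100110" → 8 new (1, 1, 1, 0, 0, 1, 1, 0)
  "1000101" → prefix "1" already present; 6 new (0, 0, 0, 1, 0, 1)
  "1011111" → prefix "10" already present; 5 new (1, 1, 1, 1, 1)
  "1111110" → prefix "111" already present; 4 new (1, 1, 1, 0)
  "10110111" → prefix "1011" already present; 4 new (0, 1, 1, 1)
  "1101000" → prefix "11" already present; 5 new (0, 1, 0, 0, 0)
  "111110" → prefix "11111" already present; 1 new (0)
Total nodes = 8 + 6 + 5 + 4 + 4 + 5 + 1 = 33

33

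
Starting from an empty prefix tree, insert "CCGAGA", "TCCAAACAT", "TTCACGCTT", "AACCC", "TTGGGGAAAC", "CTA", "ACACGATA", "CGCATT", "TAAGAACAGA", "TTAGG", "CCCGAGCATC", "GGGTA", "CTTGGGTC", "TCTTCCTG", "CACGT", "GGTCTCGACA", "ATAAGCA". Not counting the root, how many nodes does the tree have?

Insert word by word; a character creates a node only if that edge doesn't already exist:
  "CCGAGA" → 6 new (C, C, G, A, G, A)
  "TCCAAACAT" → 9 new (T, C, C, A, A, A, C, A, T)
  "TTCACGCTT" → prefix "T" already present; 8 new (T, C, A, C, G, C, T, T)
  "AACCC" → 5 new (A, A, C, C, C)
  "TTGGGGAAAC" → prefix "TT" already present; 8 new (G, G, G, G, A, A, A, C)
  "CTA" → prefix "C" already present; 2 new (T, A)
  "ACACGATA" → prefix "A" already present; 7 new (C, A, C, G, A, T, A)
  "CGCATT" → prefix "C" already present; 5 new (G, C, A, T, T)
  "TAAGAACAGA" → prefix "T" already present; 9 new (A, A, G, A, A, C, A, G, A)
  "TTAGG" → prefix "TT" already present; 3 new (A, G, G)
  "CCCGAGCATC" → prefix "CC" already present; 8 new (C, G, A, G, C, A, T, C)
  "GGGTA" → 5 new (G, G, G, T, A)
  "CTTGGGTC" → prefix "CT" already present; 6 new (T, G, G, G, T, C)
  "TCTTCCTG" → prefix "TC" already present; 6 new (T, T, C, C, T, G)
  "CACGT" → prefix "C" already present; 4 new (A, C, G, T)
  "GGTCTCGACA" → prefix "GG" already present; 8 new (T, C, T, C, G, A, C, A)
  "ATAAGCA" → prefix "A" already present; 6 new (T, A, A, G, C, A)
Total nodes = 6 + 9 + 8 + 5 + 8 + 2 + 7 + 5 + 9 + 3 + 8 + 5 + 6 + 6 + 4 + 8 + 6 = 105

105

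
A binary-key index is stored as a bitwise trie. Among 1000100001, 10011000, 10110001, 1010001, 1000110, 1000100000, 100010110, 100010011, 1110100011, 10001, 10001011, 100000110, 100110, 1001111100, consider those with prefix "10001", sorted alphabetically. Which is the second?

1000100000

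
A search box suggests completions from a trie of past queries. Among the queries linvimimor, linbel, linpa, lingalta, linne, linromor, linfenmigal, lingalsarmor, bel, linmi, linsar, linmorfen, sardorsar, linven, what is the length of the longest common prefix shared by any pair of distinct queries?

6

Equivalently: take the maximum, over all pairs, of their longest common prefix length.
e.g. "lingalsarmor" and "lingalta" share the prefix "lingal" of length 6; no pair shares a longer one.
Longest shared-prefix length: 6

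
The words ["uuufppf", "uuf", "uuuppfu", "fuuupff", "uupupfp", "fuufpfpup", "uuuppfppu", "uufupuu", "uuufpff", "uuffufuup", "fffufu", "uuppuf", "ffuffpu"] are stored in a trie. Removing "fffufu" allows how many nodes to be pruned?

Walk "fffufu" from the leaf back toward the root, removing each node that no remaining word uses.
The suffix "fufu" (4 nodes) is used only by "fffufu"; the node for "ff" still has the child "u", so pruning stops there.
Nodes removed: 4

4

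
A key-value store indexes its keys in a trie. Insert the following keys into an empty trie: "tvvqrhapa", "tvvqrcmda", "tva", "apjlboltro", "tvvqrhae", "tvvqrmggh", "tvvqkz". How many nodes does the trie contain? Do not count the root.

31

Trie structure (* marks end of a word):
(root)
├─ a
│  └─ p
│     └─ j
│        └─ l
│           └─ b
│              └─ o
│                 └─ l
│                    └─ t
│                       └─ r
│                          └─ o *
└─ t
   └─ v
      ├─ a *
      └─ v
         └─ q
            ├─ k
            │  └─ z *
            └─ r
               ├─ c
               │  └─ m
               │     └─ d
               │        └─ a *
               ├─ h
               │  └─ a
               │     ├─ e *
               │     └─ p
               │        └─ a *
               └─ m
                  └─ g
                     └─ g
                        └─ h *
Counting every labelled node above: 31.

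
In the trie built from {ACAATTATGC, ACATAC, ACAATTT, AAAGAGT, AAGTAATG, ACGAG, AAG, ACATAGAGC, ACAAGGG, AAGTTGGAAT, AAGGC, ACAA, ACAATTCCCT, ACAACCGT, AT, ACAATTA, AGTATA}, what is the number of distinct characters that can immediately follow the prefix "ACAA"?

The children of the "ACAA" node are the distinct next characters among strings starting with "ACAA".
Characters that immediately follow "ACAA" among the stored strings: {C, G, T}.
That node has 3 child edges.

3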